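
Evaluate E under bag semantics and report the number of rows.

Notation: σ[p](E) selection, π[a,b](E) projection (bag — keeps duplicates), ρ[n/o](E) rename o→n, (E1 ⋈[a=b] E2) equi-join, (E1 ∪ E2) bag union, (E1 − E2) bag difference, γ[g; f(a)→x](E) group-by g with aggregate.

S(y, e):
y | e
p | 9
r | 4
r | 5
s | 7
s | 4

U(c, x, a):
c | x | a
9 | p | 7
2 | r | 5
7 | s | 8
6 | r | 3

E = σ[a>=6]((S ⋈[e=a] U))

Subexpression sizes:
  S → 5
  U → 4
  (S ⋈[e=a] U) → 2
  σ[a>=6]((S ⋈[e=a] U)) → 1

|E| = 1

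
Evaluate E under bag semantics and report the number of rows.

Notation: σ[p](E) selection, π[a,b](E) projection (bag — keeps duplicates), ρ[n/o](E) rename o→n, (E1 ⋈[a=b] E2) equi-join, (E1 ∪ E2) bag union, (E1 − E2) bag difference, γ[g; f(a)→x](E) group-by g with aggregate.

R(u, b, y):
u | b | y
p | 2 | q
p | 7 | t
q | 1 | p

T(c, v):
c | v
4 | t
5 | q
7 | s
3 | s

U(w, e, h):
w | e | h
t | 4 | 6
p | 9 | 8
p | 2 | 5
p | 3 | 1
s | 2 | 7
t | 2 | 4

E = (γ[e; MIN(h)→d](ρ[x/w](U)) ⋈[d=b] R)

Row counts bottom-up:
  U → 6
  ρ[x/w](U) → 6
  γ[e; MIN(h)→d](ρ[x/w](U)) → 4
  R → 3
  (γ[e; MIN(h)→d](ρ[x/w](U)) ⋈[d=b] R) → 1

|E| = 1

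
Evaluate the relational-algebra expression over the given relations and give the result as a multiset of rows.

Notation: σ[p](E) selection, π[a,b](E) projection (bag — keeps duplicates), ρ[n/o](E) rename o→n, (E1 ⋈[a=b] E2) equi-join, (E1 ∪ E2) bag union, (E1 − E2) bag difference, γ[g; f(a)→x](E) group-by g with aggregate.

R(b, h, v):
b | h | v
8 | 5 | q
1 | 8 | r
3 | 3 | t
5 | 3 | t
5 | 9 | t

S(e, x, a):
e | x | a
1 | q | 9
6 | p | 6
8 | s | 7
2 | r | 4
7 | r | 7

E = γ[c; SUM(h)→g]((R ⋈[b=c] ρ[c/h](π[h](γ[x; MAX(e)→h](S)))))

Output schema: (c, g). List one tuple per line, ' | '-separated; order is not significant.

Per-node cardinality:
  R → 5
  S → 5
  γ[x; MAX(e)→h](S) → 4
  π[h](γ[x; MAX(e)→h](S)) → 4
  ρ[c/h](π[h](γ[x; MAX(e)→h](S))) → 4
  (R ⋈[b=c] ρ[c/h](π[h](γ[x; MAX(e)→h](S)))) → 2
  γ[c; SUM(h)→g]((R ⋈[b=c] ρ[c/h](π[h](γ[x; MAX(e)→h](S))))) → 2

== RESULT ==
c | g
1 | 8
8 | 5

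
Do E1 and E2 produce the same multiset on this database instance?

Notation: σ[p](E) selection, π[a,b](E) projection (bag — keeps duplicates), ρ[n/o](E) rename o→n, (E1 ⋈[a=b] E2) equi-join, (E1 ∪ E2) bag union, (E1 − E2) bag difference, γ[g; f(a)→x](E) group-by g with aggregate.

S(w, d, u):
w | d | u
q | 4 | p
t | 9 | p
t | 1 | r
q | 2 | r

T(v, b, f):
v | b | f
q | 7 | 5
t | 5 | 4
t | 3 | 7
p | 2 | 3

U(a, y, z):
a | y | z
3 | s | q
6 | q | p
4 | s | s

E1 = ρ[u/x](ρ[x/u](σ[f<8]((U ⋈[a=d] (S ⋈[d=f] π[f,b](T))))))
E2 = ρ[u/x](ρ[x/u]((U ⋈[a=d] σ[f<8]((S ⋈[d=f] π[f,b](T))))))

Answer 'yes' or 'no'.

E1 stepwise |·|:
  U → 3
  S → 4
  T → 4
  π[f,b](T) → 4
  (S ⋈[d=f] π[f,b](T)) → 1
  (U ⋈[a=d] (S ⋈[d=f] π[f,b](T))) → 1
  σ[f<8]((U ⋈[a=d] (S ⋈[d=f] π[f,b](T)))) → 1
  ρ[x/u](σ[f<8]((U ⋈[a=d] (S ⋈[d=f] π[f,b](T))))) → 1
  ρ[u/x](ρ[x/u](σ[f<8]((U ⋈[a=d] (S ⋈[d=f] π[f,b](T)))))) → 1
E2 stepwise |·|:
  U → 3
  S → 4
  T → 4
  π[f,b](T) → 4
  (S ⋈[d=f] π[f,b](T)) → 1
  σ[f<8]((S ⋈[d=f] π[f,b](T))) → 1
  (U ⋈[a=d] σ[f<8]((S ⋈[d=f] π[f,b](T)))) → 1
  ρ[x/u]((U ⋈[a=d] σ[f<8]((S ⋈[d=f] π[f,b](T))))) → 1
  ρ[u/x](ρ[x/u]((U ⋈[a=d] σ[f<8]((S ⋈[d=f] π[f,b](T)))))) → 1

E1 and E2 produce the same multiset:
a | y | z | w | d | u | f | b
4 | s | s | q | 4 | p | 4 | 5

yes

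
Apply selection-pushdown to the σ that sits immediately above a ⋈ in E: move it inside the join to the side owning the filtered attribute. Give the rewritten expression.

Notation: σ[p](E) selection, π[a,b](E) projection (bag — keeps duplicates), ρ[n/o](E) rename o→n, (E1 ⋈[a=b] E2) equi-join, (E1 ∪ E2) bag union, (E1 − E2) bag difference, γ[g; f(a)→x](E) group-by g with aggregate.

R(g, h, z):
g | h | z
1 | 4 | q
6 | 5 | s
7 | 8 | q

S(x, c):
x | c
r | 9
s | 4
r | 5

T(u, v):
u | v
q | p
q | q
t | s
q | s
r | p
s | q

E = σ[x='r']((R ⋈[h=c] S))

σ filters on x, owned by the right side.
E' = (R ⋈[h=c] σ[x='r'](S))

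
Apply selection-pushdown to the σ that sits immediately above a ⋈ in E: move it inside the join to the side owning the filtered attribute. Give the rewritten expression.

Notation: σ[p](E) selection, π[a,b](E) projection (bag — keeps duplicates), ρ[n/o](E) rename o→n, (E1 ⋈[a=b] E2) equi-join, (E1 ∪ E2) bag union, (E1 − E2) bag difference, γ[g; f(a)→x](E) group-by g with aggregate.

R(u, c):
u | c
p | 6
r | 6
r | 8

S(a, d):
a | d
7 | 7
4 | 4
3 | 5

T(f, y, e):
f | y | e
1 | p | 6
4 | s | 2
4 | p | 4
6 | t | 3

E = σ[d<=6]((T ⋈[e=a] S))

σ filters on d, owned by the right side.
E' = (T ⋈[e=a] σ[d<=6](S))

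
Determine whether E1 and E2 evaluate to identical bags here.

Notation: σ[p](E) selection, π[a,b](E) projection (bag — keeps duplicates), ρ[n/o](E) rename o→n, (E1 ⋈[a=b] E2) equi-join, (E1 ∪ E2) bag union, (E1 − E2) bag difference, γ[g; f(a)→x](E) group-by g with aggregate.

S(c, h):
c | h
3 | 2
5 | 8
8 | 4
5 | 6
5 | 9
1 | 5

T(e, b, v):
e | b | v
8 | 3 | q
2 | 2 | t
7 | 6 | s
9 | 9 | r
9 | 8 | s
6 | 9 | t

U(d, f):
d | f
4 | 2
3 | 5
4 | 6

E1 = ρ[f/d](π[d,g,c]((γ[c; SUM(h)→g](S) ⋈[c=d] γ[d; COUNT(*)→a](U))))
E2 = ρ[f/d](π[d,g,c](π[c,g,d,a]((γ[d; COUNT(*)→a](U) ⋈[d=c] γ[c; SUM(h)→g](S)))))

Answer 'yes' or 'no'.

E1 stepwise |·|:
  S → 6
  γ[c; SUM(h)→g](S) → 4
  U → 3
  γ[d; COUNT(*)→a](U) → 2
  (γ[c; SUM(h)→g](S) ⋈[c=d] γ[d; COUNT(*)→a](U)) → 1
  π[d,g,c]((γ[c; SUM(h)→g](S) ⋈[c=d] γ[d; COUNT(*)→a](U))) → 1
  ρ[f/d](π[d,g,c]((γ[c; SUM(h)→g](S) ⋈[c=d] γ[d; COUNT(*)→a](U)))) → 1
E2 stepwise |·|:
  U → 3
  γ[d; COUNT(*)→a](U) → 2
  S → 6
  γ[c; SUM(h)→g](S) → 4
  (γ[d; COUNT(*)→a](U) ⋈[d=c] γ[c; SUM(h)→g](S)) → 1
  π[c,g,d,a]((γ[d; COUNT(*)→a](U) ⋈[d=c] γ[c; SUM(h)→g](S))) → 1
  π[d,g,c](π[c,g,d,a]((γ[d; COUNT(*)→a](U) ⋈[d=c] γ[c; SUM(h)→g](S)))) → 1
  ρ[f/d](π[d,g,c](π[c,g,d,a]((γ[d; COUNT(*)→a](U) ⋈[d=c] γ[c; SUM(h)→g](S))))) → 1

E1 and E2 produce the same multiset:
f | g | c
3 | 2 | 3

yes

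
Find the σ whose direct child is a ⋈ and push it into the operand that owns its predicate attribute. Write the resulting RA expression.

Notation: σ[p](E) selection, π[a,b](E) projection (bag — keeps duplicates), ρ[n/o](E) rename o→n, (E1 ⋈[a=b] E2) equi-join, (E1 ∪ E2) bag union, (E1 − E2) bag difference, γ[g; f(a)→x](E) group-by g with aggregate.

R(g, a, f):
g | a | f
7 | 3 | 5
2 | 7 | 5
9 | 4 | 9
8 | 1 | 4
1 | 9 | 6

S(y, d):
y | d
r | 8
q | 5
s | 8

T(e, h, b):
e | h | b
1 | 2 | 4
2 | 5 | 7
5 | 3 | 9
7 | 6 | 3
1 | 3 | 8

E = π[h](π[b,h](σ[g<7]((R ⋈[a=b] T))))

σ filters on g, owned by the left side.
E' = π[h](π[b,h]((σ[g<7](R) ⋈[a=b] T)))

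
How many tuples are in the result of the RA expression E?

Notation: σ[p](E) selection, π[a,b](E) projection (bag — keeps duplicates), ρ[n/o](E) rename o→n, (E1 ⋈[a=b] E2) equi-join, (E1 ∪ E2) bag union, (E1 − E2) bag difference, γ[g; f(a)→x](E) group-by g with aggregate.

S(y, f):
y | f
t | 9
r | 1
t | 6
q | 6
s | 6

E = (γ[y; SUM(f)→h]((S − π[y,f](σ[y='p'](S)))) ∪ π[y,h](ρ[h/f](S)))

Subexpression sizes:
  S → 5
  S → 5
  σ[y='p'](S) → 0
  π[y,f](σ[y='p'](S)) → 0
  (S − π[y,f](σ[y='p'](S))) → 5
  γ[y; SUM(f)→h]((S − π[y,f](σ[y='p'](S)))) → 4
  S → 5
  ρ[h/f](S) → 5
  π[y,h](ρ[h/f](S)) → 5
  (γ[y; SUM(f)→h]((S − π[y,f](σ[y='p'](S)))) ∪ π[y,h](ρ[h/f](S))) → 9

|E| = 9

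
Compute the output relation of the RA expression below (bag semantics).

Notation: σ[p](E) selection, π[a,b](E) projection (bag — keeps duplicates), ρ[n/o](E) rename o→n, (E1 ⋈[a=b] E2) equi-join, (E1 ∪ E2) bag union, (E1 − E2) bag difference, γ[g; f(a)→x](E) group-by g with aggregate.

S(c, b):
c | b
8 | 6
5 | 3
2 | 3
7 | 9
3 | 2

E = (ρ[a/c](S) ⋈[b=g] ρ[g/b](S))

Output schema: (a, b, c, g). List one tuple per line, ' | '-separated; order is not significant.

Subexpression sizes:
  S → 5
  ρ[a/c](S) → 5
  S → 5
  ρ[g/b](S) → 5
  (ρ[a/c](S) ⋈[b=g] ρ[g/b](S)) → 7

== RESULT ==
a | b | c | g
2 | 3 | 2 | 3
2 | 3 | 5 | 3
3 | 2 | 3 | 2
5 | 3 | 2 | 3
5 | 3 | 5 | 3
7 | 9 | 7 | 9
8 | 6 | 8 | 6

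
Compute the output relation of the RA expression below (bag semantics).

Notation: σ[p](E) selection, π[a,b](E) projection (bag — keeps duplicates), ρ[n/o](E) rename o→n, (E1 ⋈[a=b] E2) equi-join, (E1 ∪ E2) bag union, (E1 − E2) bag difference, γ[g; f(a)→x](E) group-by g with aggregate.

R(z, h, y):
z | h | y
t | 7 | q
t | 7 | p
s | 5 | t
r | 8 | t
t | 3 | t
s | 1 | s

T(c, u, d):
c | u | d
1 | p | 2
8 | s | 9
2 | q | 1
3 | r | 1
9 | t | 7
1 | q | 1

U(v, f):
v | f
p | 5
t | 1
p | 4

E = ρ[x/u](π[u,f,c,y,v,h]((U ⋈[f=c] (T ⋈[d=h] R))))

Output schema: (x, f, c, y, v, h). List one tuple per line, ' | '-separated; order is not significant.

Row counts bottom-up:
  U → 3
  T → 6
  R → 6
  (T ⋈[d=h] R) → 5
  (U ⋈[f=c] (T ⋈[d=h] R)) → 1
  π[u,f,c,y,v,h]((U ⋈[f=c] (T ⋈[d=h] R))) → 1
  ρ[x/u](π[u,f,c,y,v,h]((U ⋈[f=c] (T ⋈[d=h] R)))) → 1

== RESULT ==
x | f | c | y | v | h
q | 1 | 1 | s | t | 1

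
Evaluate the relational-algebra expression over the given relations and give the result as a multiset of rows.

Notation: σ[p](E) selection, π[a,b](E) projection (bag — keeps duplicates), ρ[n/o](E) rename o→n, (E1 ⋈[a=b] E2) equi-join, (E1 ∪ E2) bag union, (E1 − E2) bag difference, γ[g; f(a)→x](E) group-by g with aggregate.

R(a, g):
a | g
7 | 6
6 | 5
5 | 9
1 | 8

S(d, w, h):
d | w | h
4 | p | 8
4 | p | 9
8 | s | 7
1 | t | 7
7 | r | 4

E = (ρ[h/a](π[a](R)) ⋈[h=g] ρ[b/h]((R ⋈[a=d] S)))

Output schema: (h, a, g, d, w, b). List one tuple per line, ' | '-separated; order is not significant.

Per-node cardinality:
  R → 4
  π[a](R) → 4
  ρ[h/a](π[a](R)) → 4
  R → 4
  S → 5
  (R ⋈[a=d] S) → 2
  ρ[b/h]((R ⋈[a=d] S)) → 2
  (ρ[h/a](π[a](R)) ⋈[h=g] ρ[b/h]((R ⋈[a=d] S))) → 1

== RESULT ==
h | a | g | d | w | b
6 | 7 | 6 | 7 | r | 4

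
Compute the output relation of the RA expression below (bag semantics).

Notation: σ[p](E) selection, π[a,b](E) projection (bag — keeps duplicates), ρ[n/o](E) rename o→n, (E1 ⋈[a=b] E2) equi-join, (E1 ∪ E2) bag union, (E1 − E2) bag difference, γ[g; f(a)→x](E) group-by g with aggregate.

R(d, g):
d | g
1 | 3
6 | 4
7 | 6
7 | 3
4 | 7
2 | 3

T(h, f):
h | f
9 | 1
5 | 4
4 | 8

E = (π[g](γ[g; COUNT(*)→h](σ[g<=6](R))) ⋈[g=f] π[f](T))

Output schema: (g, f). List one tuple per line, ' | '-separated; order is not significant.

Row counts bottom-up:
  R → 6
  σ[g<=6](R) → 5
  γ[g; COUNT(*)→h](σ[g<=6](R)) → 3
  π[g](γ[g; COUNT(*)→h](σ[g<=6](R))) → 3
  T → 3
  π[f](T) → 3
  (π[g](γ[g; COUNT(*)→h](σ[g<=6](R))) ⋈[g=f] π[f](T)) → 1

== RESULT ==
g | f
4 | 4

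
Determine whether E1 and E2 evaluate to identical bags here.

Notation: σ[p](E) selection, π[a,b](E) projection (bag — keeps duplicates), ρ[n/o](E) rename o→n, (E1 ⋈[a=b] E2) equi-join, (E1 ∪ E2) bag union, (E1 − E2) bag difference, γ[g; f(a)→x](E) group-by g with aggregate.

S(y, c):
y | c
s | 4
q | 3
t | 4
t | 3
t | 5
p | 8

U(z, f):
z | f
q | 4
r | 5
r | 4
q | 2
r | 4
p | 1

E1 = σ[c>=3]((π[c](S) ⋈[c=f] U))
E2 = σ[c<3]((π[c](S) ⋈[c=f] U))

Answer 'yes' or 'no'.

E1 per-node cardinality:
  S → 6
  π[c](S) → 6
  U → 6
  (π[c](S) ⋈[c=f] U) → 7
  σ[c>=3]((π[c](S) ⋈[c=f] U)) → 7
E2 per-node cardinality:
  S → 6
  π[c](S) → 6
  U → 6
  (π[c](S) ⋈[c=f] U) → 7
  σ[c<3]((π[c](S) ⋈[c=f] U)) → 0

E1 result:
c | z | f
4 | q | 4
4 | q | 4
4 | r | 4
4 | r | 4
4 | r | 4
4 | r | 4
5 | r | 5
E2 result:
c | z | f
(0 rows)
Witness: (4, 'q', 4) appears 2× in E1 but 0× in E2.

no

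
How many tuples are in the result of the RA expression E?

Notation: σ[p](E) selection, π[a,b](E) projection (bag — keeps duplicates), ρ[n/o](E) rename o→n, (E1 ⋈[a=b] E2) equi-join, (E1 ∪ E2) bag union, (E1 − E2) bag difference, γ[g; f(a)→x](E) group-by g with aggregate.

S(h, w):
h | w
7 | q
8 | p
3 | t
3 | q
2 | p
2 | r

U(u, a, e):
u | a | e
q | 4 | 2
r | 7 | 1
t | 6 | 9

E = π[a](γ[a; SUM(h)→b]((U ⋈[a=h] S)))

Per-node cardinality:
  U → 3
  S → 6
  (U ⋈[a=h] S) → 1
  γ[a; SUM(h)→b]((U ⋈[a=h] S)) → 1
  π[a](γ[a; SUM(h)→b]((U ⋈[a=h] S))) → 1

|E| = 1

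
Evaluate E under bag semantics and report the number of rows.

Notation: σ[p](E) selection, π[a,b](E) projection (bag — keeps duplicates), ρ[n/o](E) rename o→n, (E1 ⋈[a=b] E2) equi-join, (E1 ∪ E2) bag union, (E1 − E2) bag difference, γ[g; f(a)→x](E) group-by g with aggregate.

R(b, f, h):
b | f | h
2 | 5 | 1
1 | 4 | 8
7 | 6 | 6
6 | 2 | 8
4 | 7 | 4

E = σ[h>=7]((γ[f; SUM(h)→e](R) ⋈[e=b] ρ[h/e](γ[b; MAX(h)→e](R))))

Subexpression sizes:
  R → 5
  γ[f; SUM(h)→e](R) → 5
  R → 5
  γ[b; MAX(h)→e](R) → 5
  ρ[h/e](γ[b; MAX(h)→e](R)) → 5
  (γ[f; SUM(h)→e](R) ⋈[e=b] ρ[h/e](γ[b; MAX(h)→e](R))) → 3
  σ[h>=7]((γ[f; SUM(h)→e](R) ⋈[e=b] ρ[h/e](γ[b; MAX(h)→e](R)))) → 2

|E| = 2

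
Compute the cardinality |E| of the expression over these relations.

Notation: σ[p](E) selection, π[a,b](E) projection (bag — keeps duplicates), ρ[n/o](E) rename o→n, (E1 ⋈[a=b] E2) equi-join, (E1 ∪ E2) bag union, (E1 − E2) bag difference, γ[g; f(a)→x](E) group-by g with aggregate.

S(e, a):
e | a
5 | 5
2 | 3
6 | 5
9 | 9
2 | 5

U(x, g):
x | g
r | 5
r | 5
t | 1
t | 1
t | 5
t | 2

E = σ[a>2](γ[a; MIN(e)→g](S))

Stepwise |·|:
  S → 5
  γ[a; MIN(e)→g](S) → 3
  σ[a>2](γ[a; MIN(e)→g](S)) → 3

|E| = 3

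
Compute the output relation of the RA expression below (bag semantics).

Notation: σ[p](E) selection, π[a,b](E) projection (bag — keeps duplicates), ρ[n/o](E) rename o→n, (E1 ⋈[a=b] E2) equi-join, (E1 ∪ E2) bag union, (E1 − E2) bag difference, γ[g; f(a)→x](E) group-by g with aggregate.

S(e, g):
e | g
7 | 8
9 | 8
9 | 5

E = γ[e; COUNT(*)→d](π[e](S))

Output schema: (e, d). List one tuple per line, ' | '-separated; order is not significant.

Per-node cardinality:
  S → 3
  π[e](S) → 3
  γ[e; COUNT(*)→d](π[e](S)) → 2

== RESULT ==
e | d
7 | 1
9 | 2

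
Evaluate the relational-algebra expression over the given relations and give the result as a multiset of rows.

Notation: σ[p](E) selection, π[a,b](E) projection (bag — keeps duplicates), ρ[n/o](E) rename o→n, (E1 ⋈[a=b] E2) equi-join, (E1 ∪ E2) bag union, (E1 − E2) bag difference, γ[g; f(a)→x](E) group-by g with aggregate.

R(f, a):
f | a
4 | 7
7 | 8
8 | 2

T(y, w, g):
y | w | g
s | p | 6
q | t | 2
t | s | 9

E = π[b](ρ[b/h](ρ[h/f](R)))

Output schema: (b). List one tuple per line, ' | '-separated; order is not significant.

Per-node cardinality:
  R → 3
  ρ[h/f](R) → 3
  ρ[b/h](ρ[h/f](R)) → 3
  π[b](ρ[b/h](ρ[h/f](R))) → 3

== RESULT ==
b
4
7
8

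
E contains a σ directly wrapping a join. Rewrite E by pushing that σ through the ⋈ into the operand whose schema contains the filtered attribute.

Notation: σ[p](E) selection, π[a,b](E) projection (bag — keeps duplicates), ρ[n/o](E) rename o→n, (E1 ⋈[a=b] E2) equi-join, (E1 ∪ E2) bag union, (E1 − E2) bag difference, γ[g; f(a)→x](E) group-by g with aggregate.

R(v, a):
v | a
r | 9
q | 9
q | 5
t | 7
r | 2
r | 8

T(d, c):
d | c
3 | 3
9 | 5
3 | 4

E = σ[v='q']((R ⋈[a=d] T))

σ filters on v, owned by the left side.
E' = (σ[v='q'](R) ⋈[a=d] T)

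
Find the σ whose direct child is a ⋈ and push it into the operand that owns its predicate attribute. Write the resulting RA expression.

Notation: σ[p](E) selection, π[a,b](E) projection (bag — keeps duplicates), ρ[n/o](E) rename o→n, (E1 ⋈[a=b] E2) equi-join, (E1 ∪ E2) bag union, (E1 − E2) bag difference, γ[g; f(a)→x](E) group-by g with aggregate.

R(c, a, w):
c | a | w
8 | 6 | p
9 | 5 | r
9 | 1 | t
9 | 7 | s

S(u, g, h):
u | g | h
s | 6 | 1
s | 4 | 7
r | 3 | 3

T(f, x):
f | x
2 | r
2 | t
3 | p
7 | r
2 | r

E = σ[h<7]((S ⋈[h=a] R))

σ filters on h, owned by the left side.
E' = (σ[h<7](S) ⋈[h=a] R)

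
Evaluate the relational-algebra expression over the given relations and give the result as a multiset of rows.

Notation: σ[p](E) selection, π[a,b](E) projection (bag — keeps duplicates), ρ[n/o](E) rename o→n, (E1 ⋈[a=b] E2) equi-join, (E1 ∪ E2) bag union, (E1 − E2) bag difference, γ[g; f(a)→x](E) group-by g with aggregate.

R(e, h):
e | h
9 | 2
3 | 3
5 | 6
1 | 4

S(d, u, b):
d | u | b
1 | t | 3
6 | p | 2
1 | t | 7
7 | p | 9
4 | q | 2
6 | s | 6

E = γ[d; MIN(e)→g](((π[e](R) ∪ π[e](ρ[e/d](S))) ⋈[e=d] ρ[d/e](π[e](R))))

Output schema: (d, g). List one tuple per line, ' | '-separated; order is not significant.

Row counts bottom-up:
  R → 4
  π[e](R) → 4
  S → 6
  ρ[e/d](S) → 6
  π[e](ρ[e/d](S)) → 6
  (π[e](R) ∪ π[e](ρ[e/d](S))) → 10
  R → 4
  π[e](R) → 4
  ρ[d/e](π[e](R)) → 4
  ((π[e](R) ∪ π[e](ρ[e/d](S))) ⋈[e=d] ρ[d/e](π[e](R))) → 6
  γ[d; MIN(e)→g](((π[e](R) ∪ π[e](ρ[e/d](S))) ⋈[e=d] ρ[d/e](π[e](R)))) → 4

== RESULT ==
d | g
1 | 1
3 | 3
5 | 5
9 | 9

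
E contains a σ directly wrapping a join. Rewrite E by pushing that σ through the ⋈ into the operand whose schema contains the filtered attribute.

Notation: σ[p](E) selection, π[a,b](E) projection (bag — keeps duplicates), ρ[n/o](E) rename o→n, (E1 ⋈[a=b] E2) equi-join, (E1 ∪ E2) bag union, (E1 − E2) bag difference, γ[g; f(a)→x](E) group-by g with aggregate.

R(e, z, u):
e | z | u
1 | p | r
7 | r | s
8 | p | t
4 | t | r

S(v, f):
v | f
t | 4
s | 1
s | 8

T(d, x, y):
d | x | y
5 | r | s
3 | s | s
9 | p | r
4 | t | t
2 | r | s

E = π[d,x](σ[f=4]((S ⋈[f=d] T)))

σ filters on f, owned by the left side.
E' = π[d,x]((σ[f=4](S) ⋈[f=d] T))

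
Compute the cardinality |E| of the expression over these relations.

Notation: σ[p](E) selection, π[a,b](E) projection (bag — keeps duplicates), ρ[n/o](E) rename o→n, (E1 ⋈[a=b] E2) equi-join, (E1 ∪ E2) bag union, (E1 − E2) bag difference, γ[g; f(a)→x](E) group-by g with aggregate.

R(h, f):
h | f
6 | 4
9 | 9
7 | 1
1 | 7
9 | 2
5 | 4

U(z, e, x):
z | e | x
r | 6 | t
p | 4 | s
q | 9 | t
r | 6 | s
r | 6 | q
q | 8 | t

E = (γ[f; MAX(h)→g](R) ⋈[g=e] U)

Per-node cardinality:
  R → 6
  γ[f; MAX(h)→g](R) → 5
  U → 6
  (γ[f; MAX(h)→g](R) ⋈[g=e] U) → 5

|E| = 5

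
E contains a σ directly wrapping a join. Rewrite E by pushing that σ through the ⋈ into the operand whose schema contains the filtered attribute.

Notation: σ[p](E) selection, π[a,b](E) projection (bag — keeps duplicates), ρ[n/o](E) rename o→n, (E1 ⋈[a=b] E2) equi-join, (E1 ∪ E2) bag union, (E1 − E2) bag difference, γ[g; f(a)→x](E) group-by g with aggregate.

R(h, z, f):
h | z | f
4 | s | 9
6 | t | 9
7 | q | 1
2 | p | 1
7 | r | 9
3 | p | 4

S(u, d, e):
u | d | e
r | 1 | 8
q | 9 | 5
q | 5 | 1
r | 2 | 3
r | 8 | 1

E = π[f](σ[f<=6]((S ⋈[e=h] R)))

σ filters on f, owned by the right side.
E' = π[f]((S ⋈[e=h] σ[f<=6](R)))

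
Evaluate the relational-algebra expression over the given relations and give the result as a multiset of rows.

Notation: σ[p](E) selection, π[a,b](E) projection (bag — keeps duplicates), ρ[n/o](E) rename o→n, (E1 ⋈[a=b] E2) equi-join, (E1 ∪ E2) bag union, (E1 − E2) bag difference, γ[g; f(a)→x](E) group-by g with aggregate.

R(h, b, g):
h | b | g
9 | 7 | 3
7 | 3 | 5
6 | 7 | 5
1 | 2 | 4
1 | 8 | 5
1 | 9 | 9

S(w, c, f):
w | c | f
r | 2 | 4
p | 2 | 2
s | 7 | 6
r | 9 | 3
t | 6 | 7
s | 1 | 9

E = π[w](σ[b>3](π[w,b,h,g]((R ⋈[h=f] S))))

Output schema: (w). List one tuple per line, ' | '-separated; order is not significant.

Row counts bottom-up:
  R → 6
  S → 6
  (R ⋈[h=f] S) → 3
  π[w,b,h,g]((R ⋈[h=f] S)) → 3
  σ[b>3](π[w,b,h,g]((R ⋈[h=f] S))) → 2
  π[w](σ[b>3](π[w,b,h,g]((R ⋈[h=f] S)))) → 2

== RESULT ==
w
s
s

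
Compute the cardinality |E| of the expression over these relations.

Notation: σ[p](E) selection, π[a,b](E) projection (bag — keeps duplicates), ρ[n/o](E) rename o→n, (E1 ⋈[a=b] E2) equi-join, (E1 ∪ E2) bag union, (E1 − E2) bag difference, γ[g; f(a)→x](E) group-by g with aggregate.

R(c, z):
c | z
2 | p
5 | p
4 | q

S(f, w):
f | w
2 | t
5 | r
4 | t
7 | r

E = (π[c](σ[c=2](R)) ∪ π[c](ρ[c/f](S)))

Stepwise |·|:
  R → 3
  σ[c=2](R) → 1
  π[c](σ[c=2](R)) → 1
  S → 4
  ρ[c/f](S) → 4
  π[c](ρ[c/f](S)) → 4
  (π[c](σ[c=2](R)) ∪ π[c](ρ[c/f](S))) → 5

|E| = 5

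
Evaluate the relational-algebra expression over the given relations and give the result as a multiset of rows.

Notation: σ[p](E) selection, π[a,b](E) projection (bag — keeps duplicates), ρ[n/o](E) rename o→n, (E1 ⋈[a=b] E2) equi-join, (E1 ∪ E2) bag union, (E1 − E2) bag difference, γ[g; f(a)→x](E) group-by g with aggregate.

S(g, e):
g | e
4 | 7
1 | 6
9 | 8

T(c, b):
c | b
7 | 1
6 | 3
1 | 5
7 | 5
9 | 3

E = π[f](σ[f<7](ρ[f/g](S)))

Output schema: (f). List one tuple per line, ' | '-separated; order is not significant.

Per-node cardinality:
  S → 3
  ρ[f/g](S) → 3
  σ[f<7](ρ[f/g](S)) → 2
  π[f](σ[f<7](ρ[f/g](S))) → 2

== RESULT ==
f
1
4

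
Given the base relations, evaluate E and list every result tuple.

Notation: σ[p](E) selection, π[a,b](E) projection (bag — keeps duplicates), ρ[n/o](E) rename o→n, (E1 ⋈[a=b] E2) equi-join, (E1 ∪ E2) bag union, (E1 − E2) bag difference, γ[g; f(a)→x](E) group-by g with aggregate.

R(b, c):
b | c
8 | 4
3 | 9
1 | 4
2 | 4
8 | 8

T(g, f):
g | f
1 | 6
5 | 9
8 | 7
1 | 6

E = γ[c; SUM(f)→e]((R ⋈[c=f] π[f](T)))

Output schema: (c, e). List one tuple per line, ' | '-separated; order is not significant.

Subexpression sizes:
  R → 5
  T → 4
  π[f](T) → 4
  (R ⋈[c=f] π[f](T)) → 1
  γ[c; SUM(f)→e]((R ⋈[c=f] π[f](T))) → 1

== RESULT ==
c | e
9 | 9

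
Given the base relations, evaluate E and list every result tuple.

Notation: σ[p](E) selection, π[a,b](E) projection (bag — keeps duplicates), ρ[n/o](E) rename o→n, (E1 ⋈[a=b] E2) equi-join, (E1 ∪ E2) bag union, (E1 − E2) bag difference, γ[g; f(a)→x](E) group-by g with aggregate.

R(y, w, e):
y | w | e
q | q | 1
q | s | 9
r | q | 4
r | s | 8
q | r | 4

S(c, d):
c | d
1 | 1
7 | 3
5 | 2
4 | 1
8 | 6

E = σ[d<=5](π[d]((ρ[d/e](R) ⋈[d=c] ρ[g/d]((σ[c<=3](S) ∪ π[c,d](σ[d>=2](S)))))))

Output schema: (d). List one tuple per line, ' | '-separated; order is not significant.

Stepwise |·|:
  R → 5
  ρ[d/e](R) → 5
  S → 5
  σ[c<=3](S) → 1
  S → 5
  σ[d>=2](S) → 3
  π[c,d](σ[d>=2](S)) → 3
  (σ[c<=3](S) ∪ π[c,d](σ[d>=2](S))) → 4
  ρ[g/d]((σ[c<=3](S) ∪ π[c,d](σ[d>=2](S)))) → 4
  (ρ[d/e](R) ⋈[d=c] ρ[g/d]((σ[c<=3](S) ∪ π[c,d](σ[d>=2](S))))) → 2
  π[d]((ρ[d/e](R) ⋈[d=c] ρ[g/d]((σ[c<=3](S) ∪ π[c,d](σ[d>=2](S)))))) → 2
  σ[d<=5](π[d]((ρ[d/e](R) ⋈[d=c] ρ[g/d]((σ[c<=3](S) ∪ π[c,d](σ[d>=2](S))))))) → 1

== RESULT ==
d
1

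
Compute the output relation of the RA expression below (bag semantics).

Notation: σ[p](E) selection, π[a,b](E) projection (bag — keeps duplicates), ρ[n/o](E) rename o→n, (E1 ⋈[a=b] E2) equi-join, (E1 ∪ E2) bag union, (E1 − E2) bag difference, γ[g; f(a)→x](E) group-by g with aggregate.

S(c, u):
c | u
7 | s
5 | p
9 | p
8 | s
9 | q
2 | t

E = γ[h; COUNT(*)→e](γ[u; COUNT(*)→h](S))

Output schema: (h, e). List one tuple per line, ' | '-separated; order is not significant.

Subexpression sizes:
  S → 6
  γ[u; COUNT(*)→h](S) → 4
  γ[h; COUNT(*)→e](γ[u; COUNT(*)→h](S)) → 2

== RESULT ==
h | e
1 | 2
2 | 2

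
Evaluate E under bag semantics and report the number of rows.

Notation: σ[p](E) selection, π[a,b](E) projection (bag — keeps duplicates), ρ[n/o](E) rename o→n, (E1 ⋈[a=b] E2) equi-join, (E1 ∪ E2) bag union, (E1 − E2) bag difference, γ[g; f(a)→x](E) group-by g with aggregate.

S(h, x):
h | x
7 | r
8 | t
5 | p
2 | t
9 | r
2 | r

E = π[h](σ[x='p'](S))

Subexpression sizes:
  S → 6
  σ[x='p'](S) → 1
  π[h](σ[x='p'](S)) → 1

|E| = 1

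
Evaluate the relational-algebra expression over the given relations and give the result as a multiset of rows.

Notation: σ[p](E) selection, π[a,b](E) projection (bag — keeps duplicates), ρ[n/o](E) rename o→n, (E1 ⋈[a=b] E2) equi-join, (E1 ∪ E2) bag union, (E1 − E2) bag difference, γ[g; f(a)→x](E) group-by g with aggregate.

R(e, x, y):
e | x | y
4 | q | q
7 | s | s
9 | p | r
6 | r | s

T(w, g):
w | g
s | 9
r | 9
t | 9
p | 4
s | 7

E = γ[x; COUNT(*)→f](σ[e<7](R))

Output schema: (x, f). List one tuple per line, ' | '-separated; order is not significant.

Stepwise |·|:
  R → 4
  σ[e<7](R) → 2
  γ[x; COUNT(*)→f](σ[e<7](R)) → 2

== RESULT ==
x | f
q | 1
r | 1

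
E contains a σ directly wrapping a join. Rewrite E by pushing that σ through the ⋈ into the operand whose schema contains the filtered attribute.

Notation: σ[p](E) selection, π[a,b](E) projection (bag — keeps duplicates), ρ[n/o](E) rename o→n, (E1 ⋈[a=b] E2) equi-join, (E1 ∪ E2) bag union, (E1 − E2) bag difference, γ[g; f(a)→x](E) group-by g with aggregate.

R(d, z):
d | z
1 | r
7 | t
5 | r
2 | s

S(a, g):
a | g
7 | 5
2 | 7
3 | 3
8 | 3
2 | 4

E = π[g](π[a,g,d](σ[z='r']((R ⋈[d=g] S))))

σ filters on z, owned by the left side.
E' = π[g](π[a,g,d]((σ[z='r'](R) ⋈[d=g] S)))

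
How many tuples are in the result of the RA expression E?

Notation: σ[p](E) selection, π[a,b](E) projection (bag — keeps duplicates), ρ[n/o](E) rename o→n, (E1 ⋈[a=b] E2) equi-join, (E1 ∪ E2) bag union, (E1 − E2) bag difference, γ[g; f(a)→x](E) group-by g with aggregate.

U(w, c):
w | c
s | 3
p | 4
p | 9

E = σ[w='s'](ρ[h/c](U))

Per-node cardinality:
  U → 3
  ρ[h/c](U) → 3
  σ[w='s'](ρ[h/c](U)) → 1

|E| = 1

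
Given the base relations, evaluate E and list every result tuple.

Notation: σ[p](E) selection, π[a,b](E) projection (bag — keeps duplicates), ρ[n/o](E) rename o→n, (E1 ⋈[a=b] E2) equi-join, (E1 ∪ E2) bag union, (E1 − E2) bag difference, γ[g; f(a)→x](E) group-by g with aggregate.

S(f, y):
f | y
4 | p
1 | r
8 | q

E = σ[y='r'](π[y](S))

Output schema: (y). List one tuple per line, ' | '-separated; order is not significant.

Subexpression sizes:
  S → 3
  π[y](S) → 3
  σ[y='r'](π[y](S)) → 1

== RESULT ==
y
r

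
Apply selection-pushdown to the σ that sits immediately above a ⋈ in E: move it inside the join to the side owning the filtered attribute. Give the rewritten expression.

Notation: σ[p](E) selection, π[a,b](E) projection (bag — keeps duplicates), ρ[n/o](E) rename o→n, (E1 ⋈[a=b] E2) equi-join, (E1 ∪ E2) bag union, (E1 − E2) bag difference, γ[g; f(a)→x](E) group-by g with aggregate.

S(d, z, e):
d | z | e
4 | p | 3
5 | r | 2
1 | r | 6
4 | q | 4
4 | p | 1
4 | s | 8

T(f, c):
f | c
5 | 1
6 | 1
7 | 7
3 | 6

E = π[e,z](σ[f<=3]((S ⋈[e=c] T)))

σ filters on f, owned by the right side.
E' = π[e,z]((S ⋈[e=c] σ[f<=3](T)))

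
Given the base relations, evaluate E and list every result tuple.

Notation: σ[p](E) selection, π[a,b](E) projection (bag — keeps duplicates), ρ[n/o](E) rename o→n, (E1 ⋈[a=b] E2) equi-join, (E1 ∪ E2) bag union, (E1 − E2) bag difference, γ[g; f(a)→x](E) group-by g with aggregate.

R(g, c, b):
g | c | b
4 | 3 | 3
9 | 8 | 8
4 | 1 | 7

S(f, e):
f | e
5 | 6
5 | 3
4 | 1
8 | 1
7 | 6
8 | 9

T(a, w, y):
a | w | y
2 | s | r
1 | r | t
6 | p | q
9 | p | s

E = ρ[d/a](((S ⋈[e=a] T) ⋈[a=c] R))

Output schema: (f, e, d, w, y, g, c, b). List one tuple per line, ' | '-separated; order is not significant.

Subexpression sizes:
  S → 6
  T → 4
  (S ⋈[e=a] T) → 5
  R → 3
  ((S ⋈[e=a] T) ⋈[a=c] R) → 2
  ρ[d/a](((S ⋈[e=a] T) ⋈[a=c] R)) → 2

== RESULT ==
f | e | d | w | y | g | c | b
4 | 1 | 1 | r | t | 4 | 1 | 7
8 | 1 | 1 | r | t | 4 | 1 | 7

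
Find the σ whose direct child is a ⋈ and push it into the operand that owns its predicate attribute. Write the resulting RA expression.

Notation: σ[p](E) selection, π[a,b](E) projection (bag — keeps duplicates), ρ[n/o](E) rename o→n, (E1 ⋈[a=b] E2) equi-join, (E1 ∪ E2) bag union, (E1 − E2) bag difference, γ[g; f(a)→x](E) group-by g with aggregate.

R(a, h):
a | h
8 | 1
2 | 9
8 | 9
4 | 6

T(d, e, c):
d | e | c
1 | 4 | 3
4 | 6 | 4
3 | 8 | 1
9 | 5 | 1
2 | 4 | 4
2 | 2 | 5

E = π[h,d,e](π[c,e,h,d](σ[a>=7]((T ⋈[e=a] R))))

σ filters on a, owned by the right side.
E' = π[h,d,e](π[c,e,h,d]((T ⋈[e=a] σ[a>=7](R))))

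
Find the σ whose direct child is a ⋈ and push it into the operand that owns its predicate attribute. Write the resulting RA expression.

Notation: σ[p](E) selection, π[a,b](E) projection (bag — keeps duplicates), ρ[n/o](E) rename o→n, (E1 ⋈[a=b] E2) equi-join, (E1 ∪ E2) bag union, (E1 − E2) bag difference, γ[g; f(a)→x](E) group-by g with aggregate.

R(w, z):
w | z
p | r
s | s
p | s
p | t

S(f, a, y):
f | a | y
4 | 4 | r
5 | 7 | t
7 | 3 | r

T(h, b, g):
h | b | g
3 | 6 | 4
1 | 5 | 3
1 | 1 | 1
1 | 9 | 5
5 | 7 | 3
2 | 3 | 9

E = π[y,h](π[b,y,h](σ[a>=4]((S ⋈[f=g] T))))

σ filters on a, owned by the left side.
E' = π[y,h](π[b,y,h]((σ[a>=4](S) ⋈[f=g] T)))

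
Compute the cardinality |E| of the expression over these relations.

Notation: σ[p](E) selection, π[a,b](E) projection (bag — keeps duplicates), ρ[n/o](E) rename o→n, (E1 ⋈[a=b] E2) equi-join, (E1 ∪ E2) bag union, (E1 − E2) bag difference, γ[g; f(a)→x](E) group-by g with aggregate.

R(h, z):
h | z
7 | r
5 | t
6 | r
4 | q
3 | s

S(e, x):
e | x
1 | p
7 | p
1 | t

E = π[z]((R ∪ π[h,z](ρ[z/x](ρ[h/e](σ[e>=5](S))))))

Row counts bottom-up:
  R → 5
  S → 3
  σ[e>=5](S) → 1
  ρ[h/e](σ[e>=5](S)) → 1
  ρ[z/x](ρ[h/e](σ[e>=5](S))) → 1
  π[h,z](ρ[z/x](ρ[h/e](σ[e>=5](S)))) → 1
  (R ∪ π[h,z](ρ[z/x](ρ[h/e](σ[e>=5](S))))) → 6
  π[z]((R ∪ π[h,z](ρ[z/x](ρ[h/e](σ[e>=5](S)))))) → 6

|E| = 6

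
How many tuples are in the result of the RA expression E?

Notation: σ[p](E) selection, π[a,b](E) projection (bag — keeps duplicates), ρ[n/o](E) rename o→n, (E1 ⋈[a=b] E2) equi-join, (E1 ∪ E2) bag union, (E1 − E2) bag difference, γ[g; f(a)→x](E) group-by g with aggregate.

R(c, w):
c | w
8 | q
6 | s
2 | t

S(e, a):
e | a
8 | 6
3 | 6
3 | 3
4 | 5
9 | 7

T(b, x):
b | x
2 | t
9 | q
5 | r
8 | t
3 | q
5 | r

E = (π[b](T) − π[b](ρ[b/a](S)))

Stepwise |·|:
  T → 6
  π[b](T) → 6
  S → 5
  ρ[b/a](S) → 5
  π[b](ρ[b/a](S)) → 5
  (π[b](T) − π[b](ρ[b/a](S))) → 4

|E| = 4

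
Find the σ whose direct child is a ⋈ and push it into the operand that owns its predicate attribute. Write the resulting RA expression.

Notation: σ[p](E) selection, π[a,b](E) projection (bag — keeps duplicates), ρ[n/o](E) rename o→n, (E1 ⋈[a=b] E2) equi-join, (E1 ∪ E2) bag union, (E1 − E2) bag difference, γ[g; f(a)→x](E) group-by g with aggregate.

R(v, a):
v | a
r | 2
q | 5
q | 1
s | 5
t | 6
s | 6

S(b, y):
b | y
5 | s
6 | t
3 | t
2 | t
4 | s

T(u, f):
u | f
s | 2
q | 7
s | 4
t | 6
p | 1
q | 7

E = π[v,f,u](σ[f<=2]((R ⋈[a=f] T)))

σ filters on f, owned by the right side.
E' = π[v,f,u]((R ⋈[a=f] σ[f<=2](T)))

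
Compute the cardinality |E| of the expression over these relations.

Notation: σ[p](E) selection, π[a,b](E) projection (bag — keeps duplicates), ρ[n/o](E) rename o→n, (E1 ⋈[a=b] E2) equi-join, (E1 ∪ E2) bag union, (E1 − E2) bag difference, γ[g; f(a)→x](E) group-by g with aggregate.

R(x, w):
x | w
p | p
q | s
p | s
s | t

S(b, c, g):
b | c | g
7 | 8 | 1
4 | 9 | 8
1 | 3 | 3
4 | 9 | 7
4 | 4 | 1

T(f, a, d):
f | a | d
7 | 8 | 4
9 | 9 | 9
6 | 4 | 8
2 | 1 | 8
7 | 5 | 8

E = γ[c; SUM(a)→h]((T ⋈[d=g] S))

Row counts bottom-up:
  T → 5
  S → 5
  (T ⋈[d=g] S) → 3
  γ[c; SUM(a)→h]((T ⋈[d=g] S)) → 1

|E| = 1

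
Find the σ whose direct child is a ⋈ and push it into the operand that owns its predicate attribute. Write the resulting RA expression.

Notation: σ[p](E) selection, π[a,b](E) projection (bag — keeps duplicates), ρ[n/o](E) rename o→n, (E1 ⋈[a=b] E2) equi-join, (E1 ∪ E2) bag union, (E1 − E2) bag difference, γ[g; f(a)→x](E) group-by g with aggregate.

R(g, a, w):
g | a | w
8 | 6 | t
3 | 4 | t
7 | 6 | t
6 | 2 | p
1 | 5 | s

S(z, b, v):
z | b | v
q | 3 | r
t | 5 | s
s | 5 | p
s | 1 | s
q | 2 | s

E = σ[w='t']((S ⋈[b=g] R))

σ filters on w, owned by the right side.
E' = (S ⋈[b=g] σ[w='t'](R))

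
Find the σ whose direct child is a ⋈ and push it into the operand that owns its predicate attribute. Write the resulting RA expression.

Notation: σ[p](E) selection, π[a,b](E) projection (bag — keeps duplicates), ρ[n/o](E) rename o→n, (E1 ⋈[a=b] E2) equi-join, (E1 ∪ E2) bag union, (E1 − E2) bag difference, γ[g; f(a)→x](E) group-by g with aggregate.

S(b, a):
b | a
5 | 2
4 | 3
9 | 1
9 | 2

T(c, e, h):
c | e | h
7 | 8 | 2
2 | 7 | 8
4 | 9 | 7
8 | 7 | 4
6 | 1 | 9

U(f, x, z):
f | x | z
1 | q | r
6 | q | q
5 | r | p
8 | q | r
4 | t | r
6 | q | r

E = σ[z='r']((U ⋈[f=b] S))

σ filters on z, owned by the left side.
E' = (σ[z='r'](U) ⋈[f=b] S)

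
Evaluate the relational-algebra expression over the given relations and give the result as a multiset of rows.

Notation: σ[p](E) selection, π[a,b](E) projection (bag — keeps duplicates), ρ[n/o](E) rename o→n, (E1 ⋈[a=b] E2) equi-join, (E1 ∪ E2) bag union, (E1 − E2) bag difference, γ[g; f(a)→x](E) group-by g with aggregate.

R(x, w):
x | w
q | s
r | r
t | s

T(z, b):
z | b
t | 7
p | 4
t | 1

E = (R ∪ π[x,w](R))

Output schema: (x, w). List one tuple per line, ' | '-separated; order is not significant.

Per-node cardinality:
  R → 3
  R → 3
  π[x,w](R) → 3
  (R ∪ π[x,w](R)) → 6

== RESULT ==
x | w
q | s
q | s
r | r
r | r
t | s
t | s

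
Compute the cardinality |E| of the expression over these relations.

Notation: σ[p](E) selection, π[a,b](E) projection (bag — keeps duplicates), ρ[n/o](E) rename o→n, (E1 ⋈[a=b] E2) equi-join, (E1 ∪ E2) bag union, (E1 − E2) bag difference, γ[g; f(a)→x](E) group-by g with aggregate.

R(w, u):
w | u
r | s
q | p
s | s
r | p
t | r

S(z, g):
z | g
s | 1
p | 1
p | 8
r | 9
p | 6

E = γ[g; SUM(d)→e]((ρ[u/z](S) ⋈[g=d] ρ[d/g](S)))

Per-node cardinality:
  S → 5
  ρ[u/z](S) → 5
  S → 5
  ρ[d/g](S) → 5
  (ρ[u/z](S) ⋈[g=d] ρ[d/g](S)) → 7
  γ[g; SUM(d)→e]((ρ[u/z](S) ⋈[g=d] ρ[d/g](S))) → 4

|E| = 4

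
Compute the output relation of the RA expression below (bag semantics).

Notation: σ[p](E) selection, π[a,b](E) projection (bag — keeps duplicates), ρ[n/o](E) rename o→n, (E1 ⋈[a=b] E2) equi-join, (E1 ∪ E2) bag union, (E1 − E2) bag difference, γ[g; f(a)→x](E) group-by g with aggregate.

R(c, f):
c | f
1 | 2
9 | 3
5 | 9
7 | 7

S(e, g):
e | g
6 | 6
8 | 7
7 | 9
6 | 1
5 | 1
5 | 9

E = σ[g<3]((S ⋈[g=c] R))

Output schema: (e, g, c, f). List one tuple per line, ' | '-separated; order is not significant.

Per-node cardinality:
  S → 6
  R → 4
  (S ⋈[g=c] R) → 5
  σ[g<3]((S ⋈[g=c] R)) → 2

== RESULT ==
e | g | c | f
5 | 1 | 1 | 2
6 | 1 | 1 | 2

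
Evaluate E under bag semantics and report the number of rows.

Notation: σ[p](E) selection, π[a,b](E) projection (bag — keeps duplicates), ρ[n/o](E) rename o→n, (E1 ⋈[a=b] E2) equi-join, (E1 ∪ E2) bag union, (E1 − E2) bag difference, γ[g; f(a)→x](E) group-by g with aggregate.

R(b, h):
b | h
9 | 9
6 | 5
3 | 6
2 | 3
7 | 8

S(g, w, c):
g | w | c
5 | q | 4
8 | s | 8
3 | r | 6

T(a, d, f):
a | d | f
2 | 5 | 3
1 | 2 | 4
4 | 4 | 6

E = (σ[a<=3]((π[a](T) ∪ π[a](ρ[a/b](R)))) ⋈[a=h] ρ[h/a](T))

Row counts bottom-up:
  T → 3
  π[a](T) → 3
  R → 5
  ρ[a/b](R) → 5
  π[a](ρ[a/b](R)) → 5
  (π[a](T) ∪ π[a](ρ[a/b](R))) → 8
  σ[a<=3]((π[a](T) ∪ π[a](ρ[a/b](R)))) → 4
  T → 3
  ρ[h/a](T) → 3
  (σ[a<=3]((π[a](T) ∪ π[a](ρ[a/b](R)))) ⋈[a=h] ρ[h/a](T)) → 3

|E| = 3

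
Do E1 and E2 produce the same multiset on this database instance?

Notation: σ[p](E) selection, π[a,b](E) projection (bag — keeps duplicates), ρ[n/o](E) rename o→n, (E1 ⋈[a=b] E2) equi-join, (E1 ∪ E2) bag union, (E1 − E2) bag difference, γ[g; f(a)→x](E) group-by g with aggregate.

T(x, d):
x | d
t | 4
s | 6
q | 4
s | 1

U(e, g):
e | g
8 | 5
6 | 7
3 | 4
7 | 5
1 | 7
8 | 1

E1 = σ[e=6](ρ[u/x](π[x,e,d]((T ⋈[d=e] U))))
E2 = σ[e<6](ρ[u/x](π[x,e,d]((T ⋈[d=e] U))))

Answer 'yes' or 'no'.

E1 per-node cardinality:
  T → 4
  U → 6
  (T ⋈[d=e] U) → 2
  π[x,e,d]((T ⋈[d=e] U)) → 2
  ρ[u/x](π[x,e,d]((T ⋈[d=e] U))) → 2
  σ[e=6](ρ[u/x](π[x,e,d]((T ⋈[d=e] U)))) → 1
E2 per-node cardinality:
  T → 4
  U → 6
  (T ⋈[d=e] U) → 2
  π[x,e,d]((T ⋈[d=e] U)) → 2
  ρ[u/x](π[x,e,d]((T ⋈[d=e] U))) → 2
  σ[e<6](ρ[u/x](π[x,e,d]((T ⋈[d=e] U)))) → 1

E1 result:
u | e | d
s | 6 | 6
E2 result:
u | e | d
s | 1 | 1
Witness: ('s', 1, 1) appears 0× in E1 but 1× in E2.

no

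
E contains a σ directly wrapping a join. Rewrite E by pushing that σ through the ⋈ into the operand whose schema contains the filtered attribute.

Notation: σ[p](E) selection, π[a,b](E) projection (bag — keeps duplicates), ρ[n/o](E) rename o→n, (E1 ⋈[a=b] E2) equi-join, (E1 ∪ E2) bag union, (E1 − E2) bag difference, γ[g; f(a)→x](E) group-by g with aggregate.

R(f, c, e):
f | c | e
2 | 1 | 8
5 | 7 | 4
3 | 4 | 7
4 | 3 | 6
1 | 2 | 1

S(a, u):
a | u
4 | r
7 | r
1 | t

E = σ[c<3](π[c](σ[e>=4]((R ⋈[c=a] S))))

σ filters on e, owned by the left side.
E' = σ[c<3](π[c]((σ[e>=4](R) ⋈[c=a] S)))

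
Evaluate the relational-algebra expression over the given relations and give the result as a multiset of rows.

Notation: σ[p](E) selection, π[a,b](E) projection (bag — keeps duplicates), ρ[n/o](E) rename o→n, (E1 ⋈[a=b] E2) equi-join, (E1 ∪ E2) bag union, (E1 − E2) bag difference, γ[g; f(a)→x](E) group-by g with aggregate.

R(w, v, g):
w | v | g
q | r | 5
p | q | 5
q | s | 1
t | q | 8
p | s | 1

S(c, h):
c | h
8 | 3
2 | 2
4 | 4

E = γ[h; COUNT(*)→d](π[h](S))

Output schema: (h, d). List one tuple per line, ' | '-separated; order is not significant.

Stepwise |·|:
  S → 3
  π[h](S) → 3
  γ[h; COUNT(*)→d](π[h](S)) → 3

== RESULT ==
h | d
2 | 1
3 | 1
4 | 1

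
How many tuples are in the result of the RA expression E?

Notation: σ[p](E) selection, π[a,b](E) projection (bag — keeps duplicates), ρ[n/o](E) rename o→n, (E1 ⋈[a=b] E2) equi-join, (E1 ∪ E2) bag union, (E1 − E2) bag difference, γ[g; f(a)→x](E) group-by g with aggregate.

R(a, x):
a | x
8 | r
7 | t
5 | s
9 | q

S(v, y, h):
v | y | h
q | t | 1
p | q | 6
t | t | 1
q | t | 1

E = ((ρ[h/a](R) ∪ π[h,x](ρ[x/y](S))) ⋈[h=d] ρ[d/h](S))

Row counts bottom-up:
  R → 4
  ρ[h/a](R) → 4
  S → 4
  ρ[x/y](S) → 4
  π[h,x](ρ[x/y](S)) → 4
  (ρ[h/a](R) ∪ π[h,x](ρ[x/y](S))) → 8
  S → 4
  ρ[d/h](S) → 4
  ((ρ[h/a](R) ∪ π[h,x](ρ[x/y](S))) ⋈[h=d] ρ[d/h](S)) → 10

|E| = 10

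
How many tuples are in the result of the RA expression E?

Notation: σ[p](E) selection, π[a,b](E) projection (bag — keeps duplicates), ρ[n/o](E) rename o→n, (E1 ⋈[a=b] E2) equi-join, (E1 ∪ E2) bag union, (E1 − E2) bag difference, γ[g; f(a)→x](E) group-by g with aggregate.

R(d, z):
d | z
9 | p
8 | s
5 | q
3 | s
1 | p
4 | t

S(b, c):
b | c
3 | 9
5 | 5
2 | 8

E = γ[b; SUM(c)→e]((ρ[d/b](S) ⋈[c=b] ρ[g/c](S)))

Subexpression sizes:
  S → 3
  ρ[d/b](S) → 3
  S → 3
  ρ[g/c](S) → 3
  (ρ[d/b](S) ⋈[c=b] ρ[g/c](S)) → 1
  γ[b; SUM(c)→e]((ρ[d/b](S) ⋈[c=b] ρ[g/c](S))) → 1

|E| = 1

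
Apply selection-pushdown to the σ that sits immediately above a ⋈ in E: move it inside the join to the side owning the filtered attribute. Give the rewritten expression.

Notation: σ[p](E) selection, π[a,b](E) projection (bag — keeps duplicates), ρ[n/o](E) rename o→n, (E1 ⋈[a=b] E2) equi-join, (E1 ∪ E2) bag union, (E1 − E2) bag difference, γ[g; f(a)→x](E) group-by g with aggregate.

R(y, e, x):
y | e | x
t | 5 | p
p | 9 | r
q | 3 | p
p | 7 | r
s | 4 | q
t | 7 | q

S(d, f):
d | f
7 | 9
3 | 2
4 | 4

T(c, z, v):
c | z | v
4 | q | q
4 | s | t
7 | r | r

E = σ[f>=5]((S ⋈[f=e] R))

σ filters on f, owned by the left side.
E' = (σ[f>=5](S) ⋈[f=e] R)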